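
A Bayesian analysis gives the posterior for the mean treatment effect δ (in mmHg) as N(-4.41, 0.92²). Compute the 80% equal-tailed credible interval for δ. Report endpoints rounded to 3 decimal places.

[-5.589, -3.231]

The posterior is symmetric, so the 80% equal-tailed interval is δ = -4.41 ± z·0.92 with z = 1.282.
Half-width: 1.282 × 0.92 = 1.179.
-4.41 − 1.179 = -5.589; -4.41 + 1.179 = -3.231.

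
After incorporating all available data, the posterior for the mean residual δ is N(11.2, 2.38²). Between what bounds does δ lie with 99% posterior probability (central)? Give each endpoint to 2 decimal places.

The posterior is symmetric, so the 99% equal-tailed interval is δ = 11.2 ± z·2.38 with z = 2.576.
Half-width: 2.576 × 2.38 = 6.13.
11.2 − 6.13 = 5.07; 11.2 + 6.13 = 17.33.

[5.07, 17.33]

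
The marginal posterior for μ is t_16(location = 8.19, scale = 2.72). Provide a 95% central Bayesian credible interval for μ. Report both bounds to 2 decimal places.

The t_16 distribution is symmetric; the 95% interval is 8.19 ± t·2.72 with t_{0.975,16} = 2.120.
Half-width: 2.120 × 2.72 = 5.77.
8.19 − 5.77 = 2.42; 8.19 + 5.77 = 13.96.

[2.42, 13.96]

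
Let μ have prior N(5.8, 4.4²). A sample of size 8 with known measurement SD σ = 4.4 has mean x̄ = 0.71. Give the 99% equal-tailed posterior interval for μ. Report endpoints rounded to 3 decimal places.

[-2.502, 5.053]

Posterior precision = 1/4.4² + 8/4.4² = 0.0517 + 0.4132 = 0.4649, so posterior SD = 1.4667.
Posterior mean = (5.8/4.4² + 8·0.71/4.4²) / 0.4649 = 1.2756.
Interval: 1.2756 ± 2.576 × 1.4667 → [-2.502, 5.053].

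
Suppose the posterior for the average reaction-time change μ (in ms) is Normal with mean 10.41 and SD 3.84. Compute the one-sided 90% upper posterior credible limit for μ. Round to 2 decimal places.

Need U with P(μ ≤ U) = 0.90: U = 10.41 + z_{0.1}·3.84.
z = 1.282; U = 10.41 + 1.282 × 3.84 = 15.33.

15.33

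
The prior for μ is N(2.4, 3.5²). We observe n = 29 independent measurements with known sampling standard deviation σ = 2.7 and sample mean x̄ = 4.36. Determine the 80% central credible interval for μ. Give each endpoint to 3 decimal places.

Posterior precision = 1/3.5² + 29/2.7² = 0.0816 + 3.9781 = 4.0597, so posterior SD = 0.4963.
Posterior mean = (2.4/3.5² + 29·4.36/2.7²) / 4.0597 = 4.3206.
Interval: 4.3206 ± 1.282 × 0.4963 → [3.685, 4.957].

[3.685, 4.957]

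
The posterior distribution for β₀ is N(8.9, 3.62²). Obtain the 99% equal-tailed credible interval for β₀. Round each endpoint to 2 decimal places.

[-0.42, 18.22]

The posterior is symmetric, so the 99% equal-tailed interval is β₀ = 8.9 ± z·3.62 with z = 2.576.
Half-width: 2.576 × 3.62 = 9.32.
8.9 − 9.32 = -0.42; 8.9 + 9.32 = 18.22.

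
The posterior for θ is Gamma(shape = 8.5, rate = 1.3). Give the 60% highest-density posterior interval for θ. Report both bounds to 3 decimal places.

[4.157, 7.752]

The posterior is unimodal and skewed, so the HPD interval has equal density at both endpoints and is the shortest 60% interval.
Solving f(4.157) = f(7.752) with F(7.752) − F(4.157) = 0.60 gives [4.157, 7.752].
For comparison, the equal-tailed interval is [4.616, 8.313]; the HPD is narrower and shifted toward the mode.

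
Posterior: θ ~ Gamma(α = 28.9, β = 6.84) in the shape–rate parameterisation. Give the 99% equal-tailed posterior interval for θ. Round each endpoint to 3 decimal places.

Posterior: Gamma(shape 28.9, rate 6.84).
Equal-tailed 99% interval: Gamma(28.9, 6.84) quantiles at 0.005 and 0.995.
Posterior mean ≈ 4.225, SD ≈ 0.786; a Normal approximation gives roughly [2.201, 6.250].
Exact: lower = 2.475; upper = 6.523.

[2.475, 6.523]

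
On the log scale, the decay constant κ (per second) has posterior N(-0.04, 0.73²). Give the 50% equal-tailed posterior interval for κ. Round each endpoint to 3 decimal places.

[0.587, 1.572]

On the log scale the 50% interval is -0.04 ± 0.674 × 0.73 = [-0.5324, 0.4524].
Exponentiate: [e^-0.5324, e^0.4524] = [0.587, 1.572].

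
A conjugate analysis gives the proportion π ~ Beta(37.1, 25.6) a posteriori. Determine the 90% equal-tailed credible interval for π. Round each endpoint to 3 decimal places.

Posterior: Beta(37.1, 25.6).
Equal-tailed 90% interval: the 0.05 and 0.95 quantiles of Beta(37.1, 25.6).
Posterior mean ≈ 0.592, SD ≈ 0.062; a Normal approximation gives roughly [0.490, 0.693].
Exact: F⁻¹(0.05) = 0.489; F⁻¹(0.95) = 0.691.

[0.489, 0.691]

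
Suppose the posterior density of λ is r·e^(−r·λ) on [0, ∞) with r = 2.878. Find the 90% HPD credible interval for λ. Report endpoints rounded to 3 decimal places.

The exponential density is strictly decreasing on [0, ∞), so the HPD interval is anchored at 0: [0, q] with P(λ ≤ q) = 0.90.
q = −ln(1 − 0.90) / 2.878 = 2.3026 / 2.878 = 0.800.

[0.000, 0.800]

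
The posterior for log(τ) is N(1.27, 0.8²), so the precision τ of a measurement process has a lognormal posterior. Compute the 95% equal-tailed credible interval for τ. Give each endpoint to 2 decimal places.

On the log scale the 95% interval is 1.27 ± 1.960 × 0.8 = [-0.2980, 2.8380].
Exponentiate: [e^-0.2980, e^2.8380] = [0.74, 17.08].

[0.74, 17.08]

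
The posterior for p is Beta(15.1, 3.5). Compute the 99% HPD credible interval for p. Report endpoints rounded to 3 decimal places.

The posterior is unimodal and skewed, so the HPD interval has equal density at both endpoints and is the shortest 99% interval.
Solving f(0.561) = f(0.981) with F(0.981) − F(0.561) = 0.99 gives [0.561, 0.981].
For comparison, the equal-tailed interval is [0.536, 0.970]; the HPD is narrower and shifted toward the mode.

[0.561, 0.981]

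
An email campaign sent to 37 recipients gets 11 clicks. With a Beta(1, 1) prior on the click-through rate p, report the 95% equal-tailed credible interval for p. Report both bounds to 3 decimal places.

[0.175, 0.459]

Posterior: Beta(1+11, 1+26) = Beta(12, 27).
Equal-tailed 95% interval: the 0.025 and 0.975 quantiles of Beta(12, 27).
Posterior mean ≈ 0.308, SD ≈ 0.073; a Normal approximation gives roughly [0.165, 0.451].
Exact: F⁻¹(0.025) = 0.175; F⁻¹(0.975) = 0.459.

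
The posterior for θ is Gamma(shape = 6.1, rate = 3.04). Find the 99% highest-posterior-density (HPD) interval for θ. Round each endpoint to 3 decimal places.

The posterior is unimodal and skewed, so the HPD interval has equal density at both endpoints and is the shortest 99% interval.
Solving f(0.400) = f(4.434) with F(4.434) − F(0.400) = 0.99 gives [0.400, 4.434].
For comparison, the equal-tailed interval is [0.521, 4.705]; the HPD is narrower and shifted toward the mode.

[0.400, 4.434]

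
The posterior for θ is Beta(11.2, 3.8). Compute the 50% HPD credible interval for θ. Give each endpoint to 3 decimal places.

[0.705, 0.852]

The posterior is unimodal and skewed, so the HPD interval has equal density at both endpoints and is the shortest 50% interval.
Solving f(0.705) = f(0.852) with F(0.852) − F(0.705) = 0.50 gives [0.705, 0.852].
For comparison, the equal-tailed interval is [0.677, 0.828]; the HPD is narrower and shifted toward the mode.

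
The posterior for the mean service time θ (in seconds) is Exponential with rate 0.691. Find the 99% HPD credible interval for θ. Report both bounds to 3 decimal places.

[0.000, 6.665]

The exponential density is strictly decreasing on [0, ∞), so the HPD interval is anchored at 0: [0, q] with P(θ ≤ q) = 0.99.
q = −ln(1 − 0.99) / 0.691 = 4.6052 / 0.691 = 6.665.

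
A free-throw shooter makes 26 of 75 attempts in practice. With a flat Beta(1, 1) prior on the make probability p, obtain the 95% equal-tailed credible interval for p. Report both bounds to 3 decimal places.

Posterior: Beta(1+26, 1+49) = Beta(27, 50).
Equal-tailed 95% interval: the 0.025 and 0.975 quantiles of Beta(27, 50).
Posterior mean ≈ 0.351, SD ≈ 0.054; a Normal approximation gives roughly [0.245, 0.457].
Exact: F⁻¹(0.025) = 0.249; F⁻¹(0.975) = 0.460.

[0.249, 0.460]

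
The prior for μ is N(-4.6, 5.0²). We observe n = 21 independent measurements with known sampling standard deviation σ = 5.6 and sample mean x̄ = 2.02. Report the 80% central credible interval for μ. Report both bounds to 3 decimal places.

[0.126, 3.168]

Posterior precision = 1/5.0² + 21/5.6² = 0.0400 + 0.6696 = 0.7096, so posterior SD = 1.1871.
Posterior mean = (-4.6/5.0² + 21·2.02/5.6²) / 0.7096 = 1.6469.
Interval: 1.6469 ± 1.282 × 1.1871 → [0.126, 3.168].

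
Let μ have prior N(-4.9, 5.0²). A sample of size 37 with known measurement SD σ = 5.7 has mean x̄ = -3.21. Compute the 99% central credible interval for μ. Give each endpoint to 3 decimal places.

Posterior precision = 1/5.0² + 37/5.7² = 0.0400 + 1.1388 = 1.1788, so posterior SD = 0.9210.
Posterior mean = (-4.9/5.0² + 37·-3.21/5.7²) / 1.1788 = -3.2673.
Interval: -3.2673 ± 2.576 × 0.9210 → [-5.640, -0.895].

[-5.640, -0.895]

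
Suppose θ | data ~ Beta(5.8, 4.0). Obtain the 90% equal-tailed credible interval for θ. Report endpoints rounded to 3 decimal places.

[0.334, 0.827]

Posterior: Beta(5.8, 4.0).
Equal-tailed 90% interval: the 0.05 and 0.95 quantiles of Beta(5.8, 4.0).
Posterior mean ≈ 0.592, SD ≈ 0.150; a Normal approximation gives roughly [0.346, 0.838].
Exact: F⁻¹(0.05) = 0.334; F⁻¹(0.95) = 0.827.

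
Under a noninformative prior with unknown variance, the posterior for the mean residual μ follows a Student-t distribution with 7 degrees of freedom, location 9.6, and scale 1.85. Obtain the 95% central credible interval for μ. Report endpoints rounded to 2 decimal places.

[5.23, 13.97]

The t_7 distribution is symmetric; the 95% interval is 9.6 ± t·1.85 with t_{0.975,7} = 2.365.
Half-width: 2.365 × 1.85 = 4.37.
9.6 − 4.37 = 5.23; 9.6 + 4.37 = 13.97.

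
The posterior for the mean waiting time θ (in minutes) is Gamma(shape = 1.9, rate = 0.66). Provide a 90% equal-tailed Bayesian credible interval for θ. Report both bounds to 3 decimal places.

Posterior: Gamma(shape 1.9, rate 0.66).
Equal-tailed 90% interval: Gamma(1.9, 0.66) quantiles at 0.05 and 0.95.
Posterior mean ≈ 2.879, SD ≈ 2.088; a Normal approximation gives roughly [-0.556, 6.314].
Exact: lower = 0.479; upper = 6.941.

[0.479, 6.941]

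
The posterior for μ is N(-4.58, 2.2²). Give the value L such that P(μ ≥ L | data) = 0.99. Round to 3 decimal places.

-9.698

Need L with P(μ ≥ L) = 0.99: L = -4.58 − z_{0.01}·2.2.
z = 2.326; L = -4.58 − 2.326 × 2.2 = -9.698.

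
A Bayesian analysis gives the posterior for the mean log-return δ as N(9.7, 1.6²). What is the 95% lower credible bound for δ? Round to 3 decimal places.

7.068

Need L with P(δ ≥ L) = 0.95: L = 9.7 − z_{0.05}·1.6.
z = 1.645; L = 9.7 − 1.645 × 1.6 = 7.068.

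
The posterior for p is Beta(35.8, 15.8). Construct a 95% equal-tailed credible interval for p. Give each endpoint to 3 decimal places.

Posterior: Beta(35.8, 15.8).
Equal-tailed 95% interval: the 0.025 and 0.975 quantiles of Beta(35.8, 15.8).
Posterior mean ≈ 0.694, SD ≈ 0.064; a Normal approximation gives roughly [0.569, 0.818].
Exact: F⁻¹(0.025) = 0.563; F⁻¹(0.975) = 0.811.

[0.563, 0.811]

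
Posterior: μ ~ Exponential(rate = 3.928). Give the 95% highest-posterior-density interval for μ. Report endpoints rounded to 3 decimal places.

The exponential density is strictly decreasing on [0, ∞), so the HPD interval is anchored at 0: [0, q] with P(μ ≤ q) = 0.95.
q = −ln(1 − 0.95) / 3.928 = 2.9957 / 3.928 = 0.763.

[0.000, 0.763]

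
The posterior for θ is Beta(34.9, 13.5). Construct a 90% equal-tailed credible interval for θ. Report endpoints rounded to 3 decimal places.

Posterior: Beta(34.9, 13.5).
Equal-tailed 90% interval: the 0.05 and 0.95 quantiles of Beta(34.9, 13.5).
Posterior mean ≈ 0.721, SD ≈ 0.064; a Normal approximation gives roughly [0.616, 0.826].
Exact: F⁻¹(0.05) = 0.611; F⁻¹(0.95) = 0.821.

[0.611, 0.821]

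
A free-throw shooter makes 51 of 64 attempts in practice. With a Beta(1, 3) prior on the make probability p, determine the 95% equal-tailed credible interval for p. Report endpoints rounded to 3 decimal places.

[0.658, 0.857]

Posterior: Beta(1+51, 3+13) = Beta(52, 16).
Equal-tailed 95% interval: the 0.025 and 0.975 quantiles of Beta(52, 16).
Posterior mean ≈ 0.765, SD ≈ 0.051; a Normal approximation gives roughly [0.665, 0.865].
Exact: F⁻¹(0.025) = 0.658; F⁻¹(0.975) = 0.857.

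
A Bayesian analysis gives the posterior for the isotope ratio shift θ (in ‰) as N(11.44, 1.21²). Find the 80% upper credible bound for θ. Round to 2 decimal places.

Need U with P(θ ≤ U) = 0.80: U = 11.44 + z_{0.2}·1.21.
z = 0.842; U = 11.44 + 0.842 × 1.21 = 12.46.

12.46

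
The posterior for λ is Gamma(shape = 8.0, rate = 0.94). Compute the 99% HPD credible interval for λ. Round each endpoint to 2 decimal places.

The posterior is unimodal and skewed, so the HPD interval has equal density at both endpoints and is the shortest 99% interval.
Solving f(2.30) = f(17.36) with F(17.36) − F(2.30) = 0.99 gives [2.30, 17.36].
For comparison, the equal-tailed interval is [2.74, 18.23]; the HPD is narrower and shifted toward the mode.

[2.30, 17.36]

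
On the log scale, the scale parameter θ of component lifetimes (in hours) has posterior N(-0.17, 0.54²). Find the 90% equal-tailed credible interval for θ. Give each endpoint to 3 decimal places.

On the log scale the 90% interval is -0.17 ± 1.645 × 0.54 = [-1.0582, 0.7182].
Exponentiate: [e^-1.0582, e^0.7182] = [0.347, 2.051].

[0.347, 2.051]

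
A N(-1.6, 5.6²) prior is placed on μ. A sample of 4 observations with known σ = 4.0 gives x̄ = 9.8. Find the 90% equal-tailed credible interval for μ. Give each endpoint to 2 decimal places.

[5.41, 11.61]

Posterior precision = 1/5.6² + 4/4.0² = 0.0319 + 0.2500 = 0.2819, so posterior SD = 1.8835.
Posterior mean = (-1.6/5.6² + 4·9.8/4.0²) / 0.2819 = 8.5104.
Interval: 8.5104 ± 1.645 × 1.8835 → [5.41, 11.61].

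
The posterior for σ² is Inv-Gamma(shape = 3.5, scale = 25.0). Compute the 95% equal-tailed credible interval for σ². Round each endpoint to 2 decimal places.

[3.12, 29.59]

Inverse-Gamma(3.5, 25.0) quantiles: F⁻¹(0.025) and F⁻¹(0.975).
Equivalently, 1/σ² ~ Gamma(3.5, rate = 25.0); invert its 0.975 and 0.025 quantiles.
Posterior mean ≈ 10.00, SD ≈ 8.16; a Normal approximation gives roughly [-6.00, 26.00].
Exact: lower = 3.12; upper = 29.59.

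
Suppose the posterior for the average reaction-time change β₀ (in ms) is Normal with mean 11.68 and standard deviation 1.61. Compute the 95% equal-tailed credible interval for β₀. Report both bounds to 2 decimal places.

The posterior is symmetric, so the 95% equal-tailed interval is β₀ = 11.68 ± z·1.61 with z = 1.960.
Half-width: 1.960 × 1.61 = 3.16.
11.68 − 3.16 = 8.52; 11.68 + 3.16 = 14.84.

[8.52, 14.84]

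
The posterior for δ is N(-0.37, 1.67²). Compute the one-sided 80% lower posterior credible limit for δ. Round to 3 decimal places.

Need L with P(δ ≥ L) = 0.80: L = -0.37 − z_{0.2}·1.67.
z = 0.842; L = -0.37 − 0.842 × 1.67 = -1.776.

-1.776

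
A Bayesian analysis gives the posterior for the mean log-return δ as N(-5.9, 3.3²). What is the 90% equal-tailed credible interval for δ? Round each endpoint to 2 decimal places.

[-11.33, -0.47]

The posterior is symmetric, so the 90% equal-tailed interval is δ = -5.9 ± z·3.3 with z = 1.645.
Half-width: 1.645 × 3.3 = 5.43.
-5.9 − 5.43 = -11.33; -5.9 + 5.43 = -0.47.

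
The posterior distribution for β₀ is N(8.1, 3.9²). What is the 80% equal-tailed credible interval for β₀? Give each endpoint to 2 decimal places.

The posterior is symmetric, so the 80% equal-tailed interval is β₀ = 8.1 ± z·3.9 with z = 1.282.
Half-width: 1.282 × 3.9 = 5.00.
8.1 − 5.00 = 3.10; 8.1 + 5.00 = 13.10.

[3.10, 13.10]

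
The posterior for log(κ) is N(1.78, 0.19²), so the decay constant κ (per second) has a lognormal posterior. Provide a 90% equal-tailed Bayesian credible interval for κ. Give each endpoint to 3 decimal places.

On the log scale the 90% interval is 1.78 ± 1.645 × 0.19 = [1.4675, 2.0925].
Exponentiate: [e^1.4675, e^2.0925] = [4.338, 8.105].

[4.338, 8.105]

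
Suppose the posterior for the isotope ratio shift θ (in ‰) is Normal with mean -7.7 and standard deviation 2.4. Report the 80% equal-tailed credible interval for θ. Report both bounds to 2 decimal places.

[-10.78, -4.62]

The posterior is symmetric, so the 80% equal-tailed interval is θ = -7.7 ± z·2.4 with z = 1.282.
Half-width: 1.282 × 2.4 = 3.08.
-7.7 − 3.08 = -10.78; -7.7 + 3.08 = -4.62.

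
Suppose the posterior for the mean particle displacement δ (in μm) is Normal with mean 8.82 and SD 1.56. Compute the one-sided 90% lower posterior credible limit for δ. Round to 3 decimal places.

6.821

Need L with P(δ ≥ L) = 0.90: L = 8.82 − z_{0.1}·1.56.
z = 1.282; L = 8.82 − 1.282 × 1.56 = 6.821.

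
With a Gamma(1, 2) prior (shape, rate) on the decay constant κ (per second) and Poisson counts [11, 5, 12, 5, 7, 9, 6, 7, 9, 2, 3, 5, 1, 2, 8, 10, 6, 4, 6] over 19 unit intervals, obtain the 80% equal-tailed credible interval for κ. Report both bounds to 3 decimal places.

[5.012, 6.342]

Posterior: Gamma(1+118, 2+19) = Gamma(119, 21) (shape, rate).
Equal-tailed 80% interval: Gamma(119, 21) quantiles at 0.1 and 0.9.
Posterior mean ≈ 5.667, SD ≈ 0.519; a Normal approximation gives roughly [5.001, 6.332].
Exact: lower = 5.012; upper = 6.342.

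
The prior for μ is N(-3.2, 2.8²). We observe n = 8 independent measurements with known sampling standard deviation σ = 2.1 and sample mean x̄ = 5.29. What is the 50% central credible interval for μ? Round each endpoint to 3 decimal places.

[4.248, 5.216]

Posterior precision = 1/2.8² + 8/2.1² = 0.1276 + 1.8141 = 1.9416, so posterior SD = 0.7177.
Posterior mean = (-3.2/2.8² + 8·5.29/2.1²) / 1.9416 = 4.7323.
Interval: 4.7323 ± 0.674 × 0.7177 → [4.248, 5.216].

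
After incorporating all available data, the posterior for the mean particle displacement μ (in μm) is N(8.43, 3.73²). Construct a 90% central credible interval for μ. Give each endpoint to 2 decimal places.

[2.29, 14.57]

The posterior is symmetric, so the 90% equal-tailed interval is μ = 8.43 ± z·3.73 with z = 1.645.
Half-width: 1.645 × 3.73 = 6.14.
8.43 − 6.14 = 2.29; 8.43 + 6.14 = 14.57.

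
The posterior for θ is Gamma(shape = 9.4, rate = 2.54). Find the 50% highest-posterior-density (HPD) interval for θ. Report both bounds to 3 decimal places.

The posterior is unimodal and skewed, so the HPD interval has equal density at both endpoints and is the shortest 50% interval.
Solving f(2.589) = f(4.146) with F(4.146) − F(2.589) = 0.50 gives [2.589, 4.146].
For comparison, the equal-tailed interval is [2.832, 4.428]; the HPD is narrower and shifted toward the mode.

[2.589, 4.146]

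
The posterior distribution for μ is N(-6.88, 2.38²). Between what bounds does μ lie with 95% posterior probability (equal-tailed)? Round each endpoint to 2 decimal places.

[-11.54, -2.22]

The posterior is symmetric, so the 95% equal-tailed interval is μ = -6.88 ± z·2.38 with z = 1.960.
Half-width: 1.960 × 2.38 = 4.66.
-6.88 − 4.66 = -11.54; -6.88 + 4.66 = -2.22.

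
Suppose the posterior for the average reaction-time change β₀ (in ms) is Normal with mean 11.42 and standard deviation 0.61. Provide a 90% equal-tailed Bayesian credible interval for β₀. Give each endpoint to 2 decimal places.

[10.42, 12.42]

The posterior is symmetric, so the 90% equal-tailed interval is β₀ = 11.42 ± z·0.61 with z = 1.645.
Half-width: 1.645 × 0.61 = 1.00.
11.42 − 1.00 = 10.42; 11.42 + 1.00 = 12.42.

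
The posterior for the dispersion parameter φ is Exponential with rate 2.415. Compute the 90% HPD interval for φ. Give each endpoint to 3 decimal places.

[0.000, 0.953]

The exponential density is strictly decreasing on [0, ∞), so the HPD interval is anchored at 0: [0, q] with P(φ ≤ q) = 0.90.
q = −ln(1 − 0.90) / 2.415 = 2.3026 / 2.415 = 0.953.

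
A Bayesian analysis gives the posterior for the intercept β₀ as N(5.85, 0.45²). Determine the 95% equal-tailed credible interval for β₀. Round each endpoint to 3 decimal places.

The posterior is symmetric, so the 95% equal-tailed interval is β₀ = 5.85 ± z·0.45 with z = 1.960.
Half-width: 1.960 × 0.45 = 0.882.
5.85 − 0.882 = 4.968; 5.85 + 0.882 = 6.732.

[4.968, 6.732]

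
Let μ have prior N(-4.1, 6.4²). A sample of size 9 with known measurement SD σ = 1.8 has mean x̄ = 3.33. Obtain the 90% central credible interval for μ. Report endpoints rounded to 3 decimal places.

[2.283, 4.248]

Posterior precision = 1/6.4² + 9/1.8² = 0.0244 + 2.7778 = 2.8022, so posterior SD = 0.5974.
Posterior mean = (-4.1/6.4² + 9·3.33/1.8²) / 2.8022 = 3.2653.
Interval: 3.2653 ± 1.645 × 0.5974 → [2.283, 4.248].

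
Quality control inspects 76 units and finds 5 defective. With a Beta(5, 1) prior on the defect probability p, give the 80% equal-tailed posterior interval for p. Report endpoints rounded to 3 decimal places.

[0.078, 0.170]

Posterior: Beta(5+5, 1+71) = Beta(10, 72).
Equal-tailed 80% interval: the 0.1 and 0.9 quantiles of Beta(10, 72).
Posterior mean ≈ 0.122, SD ≈ 0.036; a Normal approximation gives roughly [0.076, 0.168].
Exact: F⁻¹(0.1) = 0.078; F⁻¹(0.9) = 0.170.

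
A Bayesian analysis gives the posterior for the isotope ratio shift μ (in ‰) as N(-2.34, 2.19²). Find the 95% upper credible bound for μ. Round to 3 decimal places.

1.262

Need U with P(μ ≤ U) = 0.95: U = -2.34 + z_{0.05}·2.19.
z = 1.645; U = -2.34 + 1.645 × 2.19 = 1.262.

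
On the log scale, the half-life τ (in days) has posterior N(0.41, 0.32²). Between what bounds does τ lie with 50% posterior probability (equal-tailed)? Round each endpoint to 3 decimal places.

On the log scale the 50% interval is 0.41 ± 0.674 × 0.32 = [0.1942, 0.6258].
Exponentiate: [e^0.1942, e^0.6258] = [1.214, 1.870].

[1.214, 1.870]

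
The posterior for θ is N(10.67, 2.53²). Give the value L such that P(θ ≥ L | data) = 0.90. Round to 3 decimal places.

7.428

Need L with P(θ ≥ L) = 0.90: L = 10.67 − z_{0.1}·2.53.
z = 1.282; L = 10.67 − 1.282 × 2.53 = 7.428.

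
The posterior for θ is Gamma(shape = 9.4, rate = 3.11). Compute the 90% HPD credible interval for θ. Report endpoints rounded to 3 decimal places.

The posterior is unimodal and skewed, so the HPD interval has equal density at both endpoints and is the shortest 90% interval.
Solving f(1.433) = f(4.558) with F(4.558) − F(1.433) = 0.90 gives [1.433, 4.558].
For comparison, the equal-tailed interval is [1.603, 4.805]; the HPD is narrower and shifted toward the mode.

[1.433, 4.558]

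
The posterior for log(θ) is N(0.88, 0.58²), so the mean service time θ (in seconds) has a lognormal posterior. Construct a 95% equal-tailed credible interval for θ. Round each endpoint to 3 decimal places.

[0.774, 7.514]

On the log scale the 95% interval is 0.88 ± 1.960 × 0.58 = [-0.2568, 2.0168].
Exponentiate: [e^-0.2568, e^2.0168] = [0.774, 7.514].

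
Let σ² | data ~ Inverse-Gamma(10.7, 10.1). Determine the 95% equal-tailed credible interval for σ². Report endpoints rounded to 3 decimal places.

Inverse-Gamma(10.7, 10.1) quantiles: F⁻¹(0.025) and F⁻¹(0.975).
Equivalently, 1/σ² ~ Gamma(10.7, rate = 10.1); invert its 0.975 and 0.025 quantiles.
Posterior mean ≈ 1.041, SD ≈ 0.353; a Normal approximation gives roughly [0.349, 1.733].
Exact: lower = 0.561; upper = 1.913.

[0.561, 1.913]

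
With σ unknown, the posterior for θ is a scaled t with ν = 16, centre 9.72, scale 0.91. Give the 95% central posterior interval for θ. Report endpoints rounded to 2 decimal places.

The t_16 distribution is symmetric; the 95% interval is 9.72 ± t·0.91 with t_{0.975,16} = 2.120.
Half-width: 2.120 × 0.91 = 1.93.
9.72 − 1.93 = 7.79; 9.72 + 1.93 = 11.65.

[7.79, 11.65]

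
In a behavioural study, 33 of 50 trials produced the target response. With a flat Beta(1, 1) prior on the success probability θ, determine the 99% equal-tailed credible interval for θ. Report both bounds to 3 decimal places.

Posterior: Beta(1+33, 1+17) = Beta(34, 18).
Equal-tailed 99% interval: the 0.005 and 0.995 quantiles of Beta(34, 18).
Posterior mean ≈ 0.654, SD ≈ 0.065; a Normal approximation gives roughly [0.486, 0.822].
Exact: F⁻¹(0.005) = 0.478; F⁻¹(0.995) = 0.808.

[0.478, 0.808]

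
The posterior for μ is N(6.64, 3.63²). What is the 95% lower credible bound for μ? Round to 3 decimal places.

Need L with P(μ ≥ L) = 0.95: L = 6.64 − z_{0.05}·3.63.
z = 1.645; L = 6.64 − 1.645 × 3.63 = 0.669.

0.669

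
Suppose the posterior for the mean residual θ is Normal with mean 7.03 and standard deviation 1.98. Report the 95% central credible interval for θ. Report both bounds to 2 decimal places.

The posterior is symmetric, so the 95% equal-tailed interval is θ = 7.03 ± z·1.98 with z = 1.960.
Half-width: 1.960 × 1.98 = 3.88.
7.03 − 3.88 = 3.15; 7.03 + 3.88 = 10.91.

[3.15, 10.91]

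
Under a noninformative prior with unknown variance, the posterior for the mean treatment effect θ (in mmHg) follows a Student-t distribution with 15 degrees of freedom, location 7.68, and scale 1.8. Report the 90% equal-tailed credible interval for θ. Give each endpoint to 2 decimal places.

[4.52, 10.84]

The t_15 distribution is symmetric; the 90% interval is 7.68 ± t·1.8 with t_{0.95,15} = 1.753.
Half-width: 1.753 × 1.8 = 3.16.
7.68 − 3.16 = 4.52; 7.68 + 3.16 = 10.84.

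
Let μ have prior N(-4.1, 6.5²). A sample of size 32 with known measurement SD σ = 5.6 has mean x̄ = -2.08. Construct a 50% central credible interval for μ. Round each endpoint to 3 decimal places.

[-2.786, -1.466]

Posterior precision = 1/6.5² + 32/5.6² = 0.0237 + 1.0204 = 1.0441, so posterior SD = 0.9787.
Posterior mean = (-4.1/6.5² + 32·-2.08/5.6²) / 1.0441 = -2.1258.
Interval: -2.1258 ± 0.674 × 0.9787 → [-2.786, -1.466].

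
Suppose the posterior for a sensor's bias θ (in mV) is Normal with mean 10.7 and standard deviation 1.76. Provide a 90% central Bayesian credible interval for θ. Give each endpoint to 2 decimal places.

The posterior is symmetric, so the 90% equal-tailed interval is θ = 10.7 ± z·1.76 with z = 1.645.
Half-width: 1.645 × 1.76 = 2.89.
10.7 − 2.89 = 7.81; 10.7 + 2.89 = 13.59.

[7.81, 13.59]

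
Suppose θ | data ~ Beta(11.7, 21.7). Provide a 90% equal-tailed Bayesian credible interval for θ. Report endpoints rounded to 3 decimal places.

Posterior: Beta(11.7, 21.7).
Equal-tailed 90% interval: the 0.05 and 0.95 quantiles of Beta(11.7, 21.7).
Posterior mean ≈ 0.350, SD ≈ 0.081; a Normal approximation gives roughly [0.217, 0.484].
Exact: F⁻¹(0.05) = 0.222; F⁻¹(0.95) = 0.489.

[0.222, 0.489]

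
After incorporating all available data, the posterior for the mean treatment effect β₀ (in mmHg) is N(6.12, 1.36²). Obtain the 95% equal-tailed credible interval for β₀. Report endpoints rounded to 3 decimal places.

[3.454, 8.786]

The posterior is symmetric, so the 95% equal-tailed interval is β₀ = 6.12 ± z·1.36 with z = 1.960.
Half-width: 1.960 × 1.36 = 2.666.
6.12 − 2.666 = 3.454; 6.12 + 2.666 = 8.786.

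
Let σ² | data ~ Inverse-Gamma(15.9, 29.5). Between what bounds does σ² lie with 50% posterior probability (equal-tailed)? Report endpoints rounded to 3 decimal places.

Inverse-Gamma(15.9, 29.5) quantiles: F⁻¹(0.25) and F⁻¹(0.75).
Equivalently, 1/σ² ~ Gamma(15.9, rate = 29.5); invert its 0.75 and 0.25 quantiles.
Posterior mean ≈ 1.980, SD ≈ 0.531; a Normal approximation gives roughly [1.622, 2.338].
Exact: lower = 1.605; upper = 2.259.

[1.605, 2.259]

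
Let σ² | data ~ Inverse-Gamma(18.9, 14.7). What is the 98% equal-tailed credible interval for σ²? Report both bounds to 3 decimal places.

Inverse-Gamma(18.9, 14.7) quantiles: F⁻¹(0.01) and F⁻¹(0.99).
Equivalently, 1/σ² ~ Gamma(18.9, rate = 14.7); invert its 0.99 and 0.01 quantiles.
Posterior mean ≈ 0.821, SD ≈ 0.200; a Normal approximation gives roughly [0.357, 1.286].
Exact: lower = 0.483; upper = 1.431.

[0.483, 1.431]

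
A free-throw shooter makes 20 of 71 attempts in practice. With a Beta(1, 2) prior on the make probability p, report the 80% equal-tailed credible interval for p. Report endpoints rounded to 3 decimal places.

Posterior: Beta(1+20, 2+51) = Beta(21, 53).
Equal-tailed 80% interval: the 0.1 and 0.9 quantiles of Beta(21, 53).
Posterior mean ≈ 0.284, SD ≈ 0.052; a Normal approximation gives roughly [0.217, 0.350].
Exact: F⁻¹(0.1) = 0.218; F⁻¹(0.9) = 0.352.

[0.218, 0.352]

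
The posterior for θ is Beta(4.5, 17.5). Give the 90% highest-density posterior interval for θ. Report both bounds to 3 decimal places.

The posterior is unimodal and skewed, so the HPD interval has equal density at both endpoints and is the shortest 90% interval.
Solving f(0.068) = f(0.335) with F(0.335) − F(0.068) = 0.90 gives [0.068, 0.335].
For comparison, the equal-tailed interval is [0.083, 0.357]; the HPD is narrower and shifted toward the mode.

[0.068, 0.335]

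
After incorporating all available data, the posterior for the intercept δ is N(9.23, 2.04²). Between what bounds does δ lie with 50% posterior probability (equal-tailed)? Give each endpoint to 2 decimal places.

The posterior is symmetric, so the 50% equal-tailed interval is δ = 9.23 ± z·2.04 with z = 0.674.
Half-width: 0.674 × 2.04 = 1.38.
9.23 − 1.38 = 7.85; 9.23 + 1.38 = 10.61.

[7.85, 10.61]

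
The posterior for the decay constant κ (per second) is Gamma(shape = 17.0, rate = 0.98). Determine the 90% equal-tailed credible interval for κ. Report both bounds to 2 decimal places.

Posterior: Gamma(shape 17.0, rate 0.98).
Equal-tailed 90% interval: Gamma(17.0, 0.98) quantiles at 0.05 and 0.95.
Posterior mean ≈ 17.35, SD ≈ 4.21; a Normal approximation gives roughly [10.43, 24.27].
Exact: lower = 11.05; upper = 24.80.

[11.05, 24.80]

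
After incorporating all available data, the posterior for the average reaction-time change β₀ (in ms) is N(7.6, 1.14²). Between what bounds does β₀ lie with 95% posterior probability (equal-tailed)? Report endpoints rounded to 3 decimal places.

[5.366, 9.834]

The posterior is symmetric, so the 95% equal-tailed interval is β₀ = 7.6 ± z·1.14 with z = 1.960.
Half-width: 1.960 × 1.14 = 2.234.
7.6 − 2.234 = 5.366; 7.6 + 2.234 = 9.834.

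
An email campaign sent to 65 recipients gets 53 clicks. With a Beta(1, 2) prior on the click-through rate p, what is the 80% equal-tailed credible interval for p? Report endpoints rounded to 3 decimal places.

[0.730, 0.855]

Posterior: Beta(1+53, 2+12) = Beta(54, 14).
Equal-tailed 80% interval: the 0.1 and 0.9 quantiles of Beta(54, 14).
Posterior mean ≈ 0.794, SD ≈ 0.049; a Normal approximation gives roughly [0.732, 0.857].
Exact: F⁻¹(0.1) = 0.730; F⁻¹(0.9) = 0.855.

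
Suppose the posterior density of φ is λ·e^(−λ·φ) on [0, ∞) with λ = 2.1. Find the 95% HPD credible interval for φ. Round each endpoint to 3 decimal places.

The exponential density is strictly decreasing on [0, ∞), so the HPD interval is anchored at 0: [0, q] with P(φ ≤ q) = 0.95.
q = −ln(1 − 0.95) / 2.1 = 2.9957 / 2.1 = 1.427.

[0.000, 1.427]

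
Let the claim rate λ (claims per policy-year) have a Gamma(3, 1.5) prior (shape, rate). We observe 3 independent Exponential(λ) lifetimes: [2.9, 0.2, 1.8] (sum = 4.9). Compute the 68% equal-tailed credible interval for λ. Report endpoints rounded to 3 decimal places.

[0.567, 1.307]

Posterior: Gamma(3+3, 1.5+4.9) = Gamma(6, 6.4) (shape, rate).
Equal-tailed 68% interval: Gamma(6, 6.4) quantiles at 0.16 and 0.84.
Posterior mean ≈ 0.938, SD ≈ 0.383; a Normal approximation gives roughly [0.557, 1.318].
Exact: lower = 0.567; upper = 1.307.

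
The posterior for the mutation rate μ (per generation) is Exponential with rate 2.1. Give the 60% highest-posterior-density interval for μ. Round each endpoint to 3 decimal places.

The exponential density is strictly decreasing on [0, ∞), so the HPD interval is anchored at 0: [0, q] with P(μ ≤ q) = 0.60.
q = −ln(1 − 0.60) / 2.1 = 0.9163 / 2.1 = 0.436.

[0.000, 0.436]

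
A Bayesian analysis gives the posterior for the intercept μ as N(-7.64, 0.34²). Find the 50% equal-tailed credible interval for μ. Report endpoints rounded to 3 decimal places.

[-7.869, -7.411]

The posterior is symmetric, so the 50% equal-tailed interval is μ = -7.64 ± z·0.34 with z = 0.674.
Half-width: 0.674 × 0.34 = 0.229.
-7.64 − 0.229 = -7.869; -7.64 + 0.229 = -7.411.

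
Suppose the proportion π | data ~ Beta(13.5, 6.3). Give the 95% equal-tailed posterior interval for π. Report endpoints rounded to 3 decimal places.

Posterior: Beta(13.5, 6.3).
Equal-tailed 95% interval: the 0.025 and 0.975 quantiles of Beta(13.5, 6.3).
Posterior mean ≈ 0.682, SD ≈ 0.102; a Normal approximation gives roughly [0.482, 0.882].
Exact: F⁻¹(0.025) = 0.467; F⁻¹(0.975) = 0.862.

[0.467, 0.862]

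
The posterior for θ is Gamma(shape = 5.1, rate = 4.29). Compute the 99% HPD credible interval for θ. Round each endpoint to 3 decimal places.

[0.184, 2.780]

The posterior is unimodal and skewed, so the HPD interval has equal density at both endpoints and is the shortest 99% interval.
Solving f(0.184) = f(2.780) with F(2.780) − F(0.184) = 0.99 gives [0.184, 2.780].
For comparison, the equal-tailed interval is [0.261, 2.973]; the HPD is narrower and shifted toward the mode.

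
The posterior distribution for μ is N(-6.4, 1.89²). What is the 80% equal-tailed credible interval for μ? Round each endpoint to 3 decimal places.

[-8.822, -3.978]

The posterior is symmetric, so the 80% equal-tailed interval is μ = -6.4 ± z·1.89 with z = 1.282.
Half-width: 1.282 × 1.89 = 2.422.
-6.4 − 2.422 = -8.822; -6.4 + 2.422 = -3.978.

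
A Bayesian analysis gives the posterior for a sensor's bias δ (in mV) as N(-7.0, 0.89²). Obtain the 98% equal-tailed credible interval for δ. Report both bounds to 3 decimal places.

[-9.070, -4.930]

The posterior is symmetric, so the 98% equal-tailed interval is δ = -7.0 ± z·0.89 with z = 2.326.
Half-width: 2.326 × 0.89 = 2.070.
-7.0 − 2.070 = -9.070; -7.0 + 2.070 = -4.930.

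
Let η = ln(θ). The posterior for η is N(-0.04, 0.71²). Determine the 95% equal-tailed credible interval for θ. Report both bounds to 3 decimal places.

On the log scale the 95% interval is -0.04 ± 1.960 × 0.71 = [-1.4316, 1.3516].
Exponentiate: [e^-1.4316, e^1.3516] = [0.239, 3.864].

[0.239, 3.864]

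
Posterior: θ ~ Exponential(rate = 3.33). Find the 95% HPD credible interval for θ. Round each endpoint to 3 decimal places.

[0.000, 0.900]

The exponential density is strictly decreasing on [0, ∞), so the HPD interval is anchored at 0: [0, q] with P(θ ≤ q) = 0.95.
q = −ln(1 − 0.95) / 3.33 = 2.9957 / 3.33 = 0.900.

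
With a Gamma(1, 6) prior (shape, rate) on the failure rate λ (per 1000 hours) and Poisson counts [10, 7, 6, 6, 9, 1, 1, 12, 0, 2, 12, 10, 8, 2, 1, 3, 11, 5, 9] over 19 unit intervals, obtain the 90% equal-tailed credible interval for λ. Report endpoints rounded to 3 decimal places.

Posterior: Gamma(1+115, 6+19) = Gamma(116, 25) (shape, rate).
Equal-tailed 90% interval: Gamma(116, 25) quantiles at 0.05 and 0.95.
Posterior mean ≈ 4.640, SD ≈ 0.431; a Normal approximation gives roughly [3.931, 5.349].
Exact: lower = 3.955; upper = 5.371.

[3.955, 5.371]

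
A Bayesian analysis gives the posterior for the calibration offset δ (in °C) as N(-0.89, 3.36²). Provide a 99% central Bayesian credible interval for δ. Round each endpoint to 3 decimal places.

The posterior is symmetric, so the 99% equal-tailed interval is δ = -0.89 ± z·3.36 with z = 2.576.
Half-width: 2.576 × 3.36 = 8.655.
-0.89 − 8.655 = -9.545; -0.89 + 8.655 = 7.765.

[-9.545, 7.765]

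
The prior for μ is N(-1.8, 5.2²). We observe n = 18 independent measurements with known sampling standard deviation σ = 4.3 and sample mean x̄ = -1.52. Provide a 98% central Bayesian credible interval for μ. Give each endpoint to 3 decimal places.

[-3.844, 0.784]

Posterior precision = 1/5.2² + 18/4.3² = 0.0370 + 0.9735 = 1.0105, so posterior SD = 0.9948.
Posterior mean = (-1.8/5.2² + 18·-1.52/4.3²) / 1.0105 = -1.5302.
Interval: -1.5302 ± 2.326 × 0.9948 → [-3.844, 0.784].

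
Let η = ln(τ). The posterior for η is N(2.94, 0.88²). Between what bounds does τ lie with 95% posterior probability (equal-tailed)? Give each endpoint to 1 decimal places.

[3.4, 106.1]

On the log scale the 95% interval is 2.94 ± 1.960 × 0.88 = [1.2152, 4.6648].
Exponentiate: [e^1.2152, e^4.6648] = [3.4, 106.1].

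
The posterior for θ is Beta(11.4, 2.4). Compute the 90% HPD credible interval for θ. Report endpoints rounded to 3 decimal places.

The posterior is unimodal and skewed, so the HPD interval has equal density at both endpoints and is the shortest 90% interval.
Solving f(0.681) = f(0.978) with F(0.978) − F(0.681) = 0.90 gives [0.681, 0.978].
For comparison, the equal-tailed interval is [0.640, 0.957]; the HPD is narrower and shifted toward the mode.

[0.681, 0.978]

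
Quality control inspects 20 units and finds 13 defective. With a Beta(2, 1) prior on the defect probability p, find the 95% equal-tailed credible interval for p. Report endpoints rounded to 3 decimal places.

Posterior: Beta(2+13, 1+7) = Beta(15, 8).
Equal-tailed 95% interval: the 0.025 and 0.975 quantiles of Beta(15, 8).
Posterior mean ≈ 0.652, SD ≈ 0.097; a Normal approximation gives roughly [0.462, 0.843].
Exact: F⁻¹(0.025) = 0.451; F⁻¹(0.975) = 0.828.

[0.451, 0.828]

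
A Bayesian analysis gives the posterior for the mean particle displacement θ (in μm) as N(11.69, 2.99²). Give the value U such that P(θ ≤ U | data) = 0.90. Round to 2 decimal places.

Need U with P(θ ≤ U) = 0.90: U = 11.69 + z_{0.1}·2.99.
z = 1.282; U = 11.69 + 1.282 × 2.99 = 15.52.

15.52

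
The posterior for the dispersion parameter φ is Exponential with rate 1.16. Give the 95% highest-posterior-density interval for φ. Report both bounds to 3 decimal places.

The exponential density is strictly decreasing on [0, ∞), so the HPD interval is anchored at 0: [0, q] with P(φ ≤ q) = 0.95.
q = −ln(1 − 0.95) / 1.16 = 2.9957 / 1.16 = 2.583.

[0.000, 2.583]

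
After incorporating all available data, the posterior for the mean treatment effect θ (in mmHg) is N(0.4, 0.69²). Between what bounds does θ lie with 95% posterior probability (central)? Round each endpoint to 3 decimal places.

[-0.952, 1.752]

The posterior is symmetric, so the 95% equal-tailed interval is θ = 0.4 ± z·0.69 with z = 1.960.
Half-width: 1.960 × 0.69 = 1.352.
0.4 − 1.352 = -0.952; 0.4 + 1.352 = 1.752.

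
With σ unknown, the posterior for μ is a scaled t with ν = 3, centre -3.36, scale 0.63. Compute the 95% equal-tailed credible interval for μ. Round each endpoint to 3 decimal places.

[-5.365, -1.355]

The t_3 distribution is symmetric; the 95% interval is -3.36 ± t·0.63 with t_{0.975,3} = 3.182.
Half-width: 3.182 × 0.63 = 2.005.
-3.36 − 2.005 = -5.365; -3.36 + 2.005 = -1.355.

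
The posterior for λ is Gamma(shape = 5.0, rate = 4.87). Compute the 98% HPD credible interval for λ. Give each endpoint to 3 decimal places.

The posterior is unimodal and skewed, so the HPD interval has equal density at both endpoints and is the shortest 98% interval.
Solving f(0.188) = f(2.214) with F(2.214) − F(0.188) = 0.98 gives [0.188, 2.214].
For comparison, the equal-tailed interval is [0.263, 2.383]; the HPD is narrower and shifted toward the mode.

[0.188, 2.214]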